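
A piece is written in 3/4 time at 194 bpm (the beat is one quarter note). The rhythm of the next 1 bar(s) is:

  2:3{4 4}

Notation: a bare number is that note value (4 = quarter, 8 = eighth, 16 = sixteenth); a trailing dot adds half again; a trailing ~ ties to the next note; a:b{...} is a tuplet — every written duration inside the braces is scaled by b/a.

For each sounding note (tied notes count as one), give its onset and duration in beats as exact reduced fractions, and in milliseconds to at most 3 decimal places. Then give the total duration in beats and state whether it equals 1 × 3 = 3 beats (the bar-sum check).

1) 0.0ms=0b +463.918ms=3/2b
2) 463.918ms=3/2b +463.918ms=3/2b
Σ=3b of 3 (194bpm 3/4) — PASS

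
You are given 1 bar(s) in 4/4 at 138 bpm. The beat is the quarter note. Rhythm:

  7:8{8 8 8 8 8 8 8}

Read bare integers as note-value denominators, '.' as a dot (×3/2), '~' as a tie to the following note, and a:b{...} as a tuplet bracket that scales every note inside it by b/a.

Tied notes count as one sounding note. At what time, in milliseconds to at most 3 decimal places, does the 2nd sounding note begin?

1. 0.0ms @ 0 + 248.447ms (4/7)
2. 248.447ms @ 4/7 + 248.447ms (4/7)
3. 496.894ms @ 8/7 + 248.447ms (4/7)
4. 745.342ms @ 12/7 + 248.447ms (4/7)
5. 993.789ms @ 16/7 + 248.447ms (4/7)
6. 1242.236ms @ 20/7 + 248.447ms (4/7)
7. 1490.683ms @ 24/7 + 248.447ms (4/7)

note 2 onset = 4/7b = 248.447ms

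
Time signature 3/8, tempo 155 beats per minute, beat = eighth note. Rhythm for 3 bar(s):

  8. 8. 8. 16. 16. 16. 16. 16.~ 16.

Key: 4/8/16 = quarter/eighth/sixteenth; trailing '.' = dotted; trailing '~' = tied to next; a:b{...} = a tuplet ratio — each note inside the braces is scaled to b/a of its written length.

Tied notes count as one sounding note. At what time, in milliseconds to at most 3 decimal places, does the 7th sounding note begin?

1. 0.0ms @ 0 + 580.645ms (3/2)
2. 580.645ms @ 3/2 + 580.645ms (3/2)
3. 1161.29ms @ 3 + 580.645ms (3/2)
4. 1741.935ms @ 9/2 + 290.323ms (3/4)
5. 2032.258ms @ 21/4 + 290.323ms (3/4)
6. 2322.581ms @ 6 + 290.323ms (3/4)
7. 2612.903ms @ 27/4 + 290.323ms (3/4)
8. 2903.226ms @ 15/2 + 580.645ms (3/2)

note 7 onset = 27/4b = 2612.903ms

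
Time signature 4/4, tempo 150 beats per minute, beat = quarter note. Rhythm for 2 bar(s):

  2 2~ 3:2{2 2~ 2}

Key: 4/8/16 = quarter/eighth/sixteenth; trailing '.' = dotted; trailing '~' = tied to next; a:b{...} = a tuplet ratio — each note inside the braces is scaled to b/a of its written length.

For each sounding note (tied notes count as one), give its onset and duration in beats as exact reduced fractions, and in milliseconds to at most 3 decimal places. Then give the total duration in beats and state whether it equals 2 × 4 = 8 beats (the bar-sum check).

1) 0.0ms=0b +800.0ms=2b
2) 800.0ms=2b +1333.333ms=10/3b
3) 2133.333ms=16/3b +1066.667ms=8/3b
Σ=8b of 8 (150bpm 4/4) — PASS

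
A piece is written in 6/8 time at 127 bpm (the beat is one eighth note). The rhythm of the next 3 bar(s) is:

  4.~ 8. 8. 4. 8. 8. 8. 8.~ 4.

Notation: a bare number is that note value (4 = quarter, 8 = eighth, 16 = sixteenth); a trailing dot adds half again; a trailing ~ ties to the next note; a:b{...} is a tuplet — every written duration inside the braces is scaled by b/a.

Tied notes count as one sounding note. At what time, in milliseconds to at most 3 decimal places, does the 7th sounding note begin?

1. 0.0ms @ 0 + 2125.984ms (9/2)
2. 2125.984ms @ 9/2 + 708.661ms (3/2)
3. 2834.646ms @ 6 + 1417.323ms (3)
4. 4251.969ms @ 9 + 708.661ms (3/2)
5. 4960.63ms @ 21/2 + 708.661ms (3/2)
6. 5669.291ms @ 12 + 708.661ms (3/2)
7. 6377.953ms @ 27/2 + 2125.984ms (9/2)

note 7 onset = 27/2b = 6377.953ms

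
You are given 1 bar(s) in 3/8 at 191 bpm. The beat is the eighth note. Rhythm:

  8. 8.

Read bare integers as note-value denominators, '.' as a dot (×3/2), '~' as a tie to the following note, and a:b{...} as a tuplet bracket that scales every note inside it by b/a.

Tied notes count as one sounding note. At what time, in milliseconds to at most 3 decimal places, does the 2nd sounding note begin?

1. 0.0ms @ 0 + 471.204ms (3/2)
2. 471.204ms @ 3/2 + 471.204ms (3/2)

note 2 onset = 3/2b = 471.204ms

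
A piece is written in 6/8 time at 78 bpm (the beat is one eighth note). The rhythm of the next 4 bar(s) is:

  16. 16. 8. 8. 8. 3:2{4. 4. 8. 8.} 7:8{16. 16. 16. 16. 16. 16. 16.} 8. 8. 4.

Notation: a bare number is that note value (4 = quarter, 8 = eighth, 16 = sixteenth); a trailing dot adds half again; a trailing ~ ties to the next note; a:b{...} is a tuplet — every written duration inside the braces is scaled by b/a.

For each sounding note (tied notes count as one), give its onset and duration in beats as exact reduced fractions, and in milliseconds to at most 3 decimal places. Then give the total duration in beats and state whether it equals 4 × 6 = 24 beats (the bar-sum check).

1) 0.0ms=0b +576.923ms=3/4b
2) 576.923ms=3/4b +576.923ms=3/4b
3) 1153.846ms=3/2b +1153.846ms=3/2b
4) 2307.692ms=3b +1153.846ms=3/2b
5) 3461.538ms=9/2b +1153.846ms=3/2b
6) 4615.385ms=6b +1538.462ms=2b
7) 6153.846ms=8b +1538.462ms=2b
8) 7692.308ms=10b +769.231ms=1b
9) 8461.538ms=11b +769.231ms=1b
10) 9230.769ms=12b +659.341ms=6/7b
11) 9890.11ms=90/7b +659.341ms=6/7b
12) 10549.451ms=96/7b +659.341ms=6/7b
13) 11208.791ms=102/7b +659.341ms=6/7b
14) 11868.132ms=108/7b +659.341ms=6/7b
15) 12527.473ms=114/7b +659.341ms=6/7b
16) 13186.813ms=120/7b +659.341ms=6/7b
17) 13846.154ms=18b +1153.846ms=3/2b
18) 15000.0ms=39/2b +1153.846ms=3/2b
19) 16153.846ms=21b +2307.692ms=3b
Σ=24b of 24 (78bpm 6/8) — PASS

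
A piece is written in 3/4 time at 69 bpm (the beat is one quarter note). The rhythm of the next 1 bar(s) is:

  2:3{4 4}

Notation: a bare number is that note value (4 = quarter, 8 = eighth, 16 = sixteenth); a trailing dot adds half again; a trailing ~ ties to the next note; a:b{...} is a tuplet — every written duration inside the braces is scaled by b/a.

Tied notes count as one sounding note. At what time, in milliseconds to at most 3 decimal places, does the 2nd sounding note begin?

note 2 onset = 3/2b = 1304.348ms

1. 0.0ms @ 0 + 1304.348ms (3/2)
2. 1304.348ms @ 3/2 + 1304.348ms (3/2)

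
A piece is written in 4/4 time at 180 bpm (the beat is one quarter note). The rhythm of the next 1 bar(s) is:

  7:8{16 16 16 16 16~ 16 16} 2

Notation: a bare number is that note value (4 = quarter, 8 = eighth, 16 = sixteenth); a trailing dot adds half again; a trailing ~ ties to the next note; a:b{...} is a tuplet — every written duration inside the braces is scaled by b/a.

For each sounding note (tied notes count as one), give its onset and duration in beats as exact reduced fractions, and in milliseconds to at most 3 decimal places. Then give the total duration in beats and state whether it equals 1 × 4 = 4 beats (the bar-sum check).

1) 0.0ms=0b +95.238ms=2/7b
2) 95.238ms=2/7b +95.238ms=2/7b
3) 190.476ms=4/7b +95.238ms=2/7b
4) 285.714ms=6/7b +95.238ms=2/7b
5) 380.952ms=8/7b +190.476ms=4/7b
6) 571.429ms=12/7b +95.238ms=2/7b
7) 666.667ms=2b +666.667ms=2b
Σ=4b of 4 (180bpm 4/4) — PASS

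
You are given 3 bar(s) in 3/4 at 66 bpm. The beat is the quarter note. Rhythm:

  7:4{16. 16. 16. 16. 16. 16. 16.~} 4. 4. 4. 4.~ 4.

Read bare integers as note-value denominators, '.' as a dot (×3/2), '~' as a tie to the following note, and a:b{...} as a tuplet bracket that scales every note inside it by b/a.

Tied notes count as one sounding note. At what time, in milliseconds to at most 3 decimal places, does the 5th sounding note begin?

note 5 onset = 6/7b = 779.221ms

1. 0.0ms @ 0 + 194.805ms (3/14)
2. 194.805ms @ 3/14 + 194.805ms (3/14)
3. 389.61ms @ 3/7 + 194.805ms (3/14)
4. 584.416ms @ 9/14 + 194.805ms (3/14)
5. 779.221ms @ 6/7 + 194.805ms (3/14)
6. 974.026ms @ 15/14 + 194.805ms (3/14)
7. 1168.831ms @ 9/7 + 1558.442ms (12/7)
8. 2727.273ms @ 3 + 1363.636ms (3/2)
9. 4090.909ms @ 9/2 + 1363.636ms (3/2)
10. 5454.545ms @ 6 + 2727.273ms (3)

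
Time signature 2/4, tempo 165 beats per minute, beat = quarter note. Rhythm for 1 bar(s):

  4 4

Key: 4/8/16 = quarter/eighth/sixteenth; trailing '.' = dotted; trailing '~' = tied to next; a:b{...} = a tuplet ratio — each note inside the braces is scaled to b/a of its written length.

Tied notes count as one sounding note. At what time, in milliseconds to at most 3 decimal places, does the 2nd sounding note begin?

1. 0.0ms @ 0 + 363.636ms (1)
2. 363.636ms @ 1 + 363.636ms (1)

note 2 onset = 1b = 363.636ms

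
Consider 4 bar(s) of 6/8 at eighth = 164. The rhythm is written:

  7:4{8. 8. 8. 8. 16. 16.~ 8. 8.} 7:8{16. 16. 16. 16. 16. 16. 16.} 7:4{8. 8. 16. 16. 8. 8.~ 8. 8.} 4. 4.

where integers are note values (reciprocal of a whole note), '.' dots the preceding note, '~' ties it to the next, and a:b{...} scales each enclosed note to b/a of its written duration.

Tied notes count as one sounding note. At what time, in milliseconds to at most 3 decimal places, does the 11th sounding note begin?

note 11 onset = 60/7b = 3135.889ms

1. 0.0ms @ 0 + 313.589ms (6/7)
2. 313.589ms @ 6/7 + 313.589ms (6/7)
3. 627.178ms @ 12/7 + 313.589ms (6/7)
4. 940.767ms @ 18/7 + 313.589ms (6/7)
5. 1254.355ms @ 24/7 + 156.794ms (3/7)
6. 1411.15ms @ 27/7 + 470.383ms (9/7)
7. 1881.533ms @ 36/7 + 313.589ms (6/7)
8. 2195.122ms @ 6 + 313.589ms (6/7)
9. 2508.711ms @ 48/7 + 313.589ms (6/7)
10. 2822.3ms @ 54/7 + 313.589ms (6/7)
11. 3135.889ms @ 60/7 + 313.589ms (6/7)
12. 3449.477ms @ 66/7 + 313.589ms (6/7)
13. 3763.066ms @ 72/7 + 313.589ms (6/7)
14. 4076.655ms @ 78/7 + 313.589ms (6/7)
15. 4390.244ms @ 12 + 313.589ms (6/7)
16. 4703.833ms @ 90/7 + 313.589ms (6/7)
17. 5017.422ms @ 96/7 + 156.794ms (3/7)
18. 5174.216ms @ 99/7 + 156.794ms (3/7)
19. 5331.01ms @ 102/7 + 313.589ms (6/7)
20. 5644.599ms @ 108/7 + 627.178ms (12/7)
21. 6271.777ms @ 120/7 + 313.589ms (6/7)
22. 6585.366ms @ 18 + 1097.561ms (3)
23. 7682.927ms @ 21 + 1097.561ms (3)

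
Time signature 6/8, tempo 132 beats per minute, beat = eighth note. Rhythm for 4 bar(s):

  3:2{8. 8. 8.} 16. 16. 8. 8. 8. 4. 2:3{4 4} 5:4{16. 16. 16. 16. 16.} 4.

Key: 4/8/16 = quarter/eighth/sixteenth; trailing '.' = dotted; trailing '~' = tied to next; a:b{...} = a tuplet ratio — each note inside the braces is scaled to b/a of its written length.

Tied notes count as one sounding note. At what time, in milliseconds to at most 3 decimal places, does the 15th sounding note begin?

note 15 onset = 99/5b = 9000.0ms

1. 0.0ms @ 0 + 454.545ms (1)
2. 454.545ms @ 1 + 454.545ms (1)
3. 909.091ms @ 2 + 454.545ms (1)
4. 1363.636ms @ 3 + 340.909ms (3/4)
5. 1704.545ms @ 15/4 + 340.909ms (3/4)
6. 2045.455ms @ 9/2 + 681.818ms (3/2)
7. 2727.273ms @ 6 + 681.818ms (3/2)
8. 3409.091ms @ 15/2 + 681.818ms (3/2)
9. 4090.909ms @ 9 + 1363.636ms (3)
10. 5454.545ms @ 12 + 1363.636ms (3)
11. 6818.182ms @ 15 + 1363.636ms (3)
12. 8181.818ms @ 18 + 272.727ms (3/5)
13. 8454.545ms @ 93/5 + 272.727ms (3/5)
14. 8727.273ms @ 96/5 + 272.727ms (3/5)
15. 9000.0ms @ 99/5 + 272.727ms (3/5)
16. 9272.727ms @ 102/5 + 272.727ms (3/5)
17. 9545.455ms @ 21 + 1363.636ms (3)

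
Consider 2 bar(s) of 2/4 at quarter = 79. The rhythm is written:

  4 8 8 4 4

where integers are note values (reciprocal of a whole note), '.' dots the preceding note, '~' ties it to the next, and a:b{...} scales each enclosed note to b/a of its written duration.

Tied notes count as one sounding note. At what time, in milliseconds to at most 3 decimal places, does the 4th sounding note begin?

1. 0.0ms @ 0 + 759.494ms (1)
2. 759.494ms @ 1 + 379.747ms (1/2)
3. 1139.241ms @ 3/2 + 379.747ms (1/2)
4. 1518.987ms @ 2 + 759.494ms (1)
5. 2278.481ms @ 3 + 759.494ms (1)

note 4 onset = 2b = 1518.987ms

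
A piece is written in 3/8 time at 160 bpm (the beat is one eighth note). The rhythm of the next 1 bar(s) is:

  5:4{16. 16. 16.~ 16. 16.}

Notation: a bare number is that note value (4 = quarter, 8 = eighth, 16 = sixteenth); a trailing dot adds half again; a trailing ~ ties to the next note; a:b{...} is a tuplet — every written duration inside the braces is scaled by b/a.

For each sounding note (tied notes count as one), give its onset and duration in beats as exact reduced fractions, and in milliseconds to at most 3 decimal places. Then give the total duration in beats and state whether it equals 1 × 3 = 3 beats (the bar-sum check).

1) 0.0ms=0b +225.0ms=3/5b
2) 225.0ms=3/5b +225.0ms=3/5b
3) 450.0ms=6/5b +450.0ms=6/5b
4) 900.0ms=12/5b +225.0ms=3/5b
Σ=3b of 3 (160bpm 3/8) — PASS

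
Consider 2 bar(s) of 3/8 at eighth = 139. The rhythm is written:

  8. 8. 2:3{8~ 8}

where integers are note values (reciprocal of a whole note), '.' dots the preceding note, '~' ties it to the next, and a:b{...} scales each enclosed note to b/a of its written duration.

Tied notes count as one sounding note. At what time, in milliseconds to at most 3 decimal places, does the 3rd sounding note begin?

note 3 onset = 3b = 1294.964ms

1. 0.0ms @ 0 + 647.482ms (3/2)
2. 647.482ms @ 3/2 + 647.482ms (3/2)
3. 1294.964ms @ 3 + 1294.964ms (3)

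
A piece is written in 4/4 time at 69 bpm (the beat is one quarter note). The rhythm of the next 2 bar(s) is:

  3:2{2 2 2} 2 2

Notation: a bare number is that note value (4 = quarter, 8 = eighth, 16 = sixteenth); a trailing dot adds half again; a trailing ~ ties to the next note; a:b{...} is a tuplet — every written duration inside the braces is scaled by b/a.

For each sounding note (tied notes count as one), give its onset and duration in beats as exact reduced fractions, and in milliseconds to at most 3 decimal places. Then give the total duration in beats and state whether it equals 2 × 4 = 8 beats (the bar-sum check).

1) 0.0ms=0b +1159.42ms=4/3b
2) 1159.42ms=4/3b +1159.42ms=4/3b
3) 2318.841ms=8/3b +1159.42ms=4/3b
4) 3478.261ms=4b +1739.13ms=2b
5) 5217.391ms=6b +1739.13ms=2b
Σ=8b of 8 (69bpm 4/4) — PASS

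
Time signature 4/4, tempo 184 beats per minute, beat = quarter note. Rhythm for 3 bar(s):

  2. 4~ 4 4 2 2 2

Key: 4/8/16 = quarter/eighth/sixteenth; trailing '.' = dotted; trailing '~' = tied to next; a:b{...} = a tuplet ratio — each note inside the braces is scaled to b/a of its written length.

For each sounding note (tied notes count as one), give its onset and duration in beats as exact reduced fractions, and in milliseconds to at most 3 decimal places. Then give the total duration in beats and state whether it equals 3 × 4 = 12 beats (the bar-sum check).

1) 0.0ms=0b +978.261ms=3b
2) 978.261ms=3b +652.174ms=2b
3) 1630.435ms=5b +326.087ms=1b
4) 1956.522ms=6b +652.174ms=2b
5) 2608.696ms=8b +652.174ms=2b
6) 3260.87ms=10b +652.174ms=2b
Σ=12b of 12 (184bpm 4/4) — PASS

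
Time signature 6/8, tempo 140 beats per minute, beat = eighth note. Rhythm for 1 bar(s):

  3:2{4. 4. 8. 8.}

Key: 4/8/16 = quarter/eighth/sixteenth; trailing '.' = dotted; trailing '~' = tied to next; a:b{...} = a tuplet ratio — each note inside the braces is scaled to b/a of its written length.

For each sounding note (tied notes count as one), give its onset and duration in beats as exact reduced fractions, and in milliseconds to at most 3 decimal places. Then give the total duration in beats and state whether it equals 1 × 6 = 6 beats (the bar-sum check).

1) 0.0ms=0b +857.143ms=2b
2) 857.143ms=2b +857.143ms=2b
3) 1714.286ms=4b +428.571ms=1b
4) 2142.857ms=5b +428.571ms=1b
Σ=6b of 6 (140bpm 6/8) — PASS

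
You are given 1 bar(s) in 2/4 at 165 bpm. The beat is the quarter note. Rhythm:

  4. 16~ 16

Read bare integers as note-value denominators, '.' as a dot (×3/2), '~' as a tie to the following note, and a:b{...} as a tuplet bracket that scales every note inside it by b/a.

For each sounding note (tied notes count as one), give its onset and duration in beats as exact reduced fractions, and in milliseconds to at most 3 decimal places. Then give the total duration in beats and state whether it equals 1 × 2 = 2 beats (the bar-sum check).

1) 0.0ms=0b +545.455ms=3/2b
2) 545.455ms=3/2b +181.818ms=1/2b
Σ=2b of 2 (165bpm 2/4) — PASS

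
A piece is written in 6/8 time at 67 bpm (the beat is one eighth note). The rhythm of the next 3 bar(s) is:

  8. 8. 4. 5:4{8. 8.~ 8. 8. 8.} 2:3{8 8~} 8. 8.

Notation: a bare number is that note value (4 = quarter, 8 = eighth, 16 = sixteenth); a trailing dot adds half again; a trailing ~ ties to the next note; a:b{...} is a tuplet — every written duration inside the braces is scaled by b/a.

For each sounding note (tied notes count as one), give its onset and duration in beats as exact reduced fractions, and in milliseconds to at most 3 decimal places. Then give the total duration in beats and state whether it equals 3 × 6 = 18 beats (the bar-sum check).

1) 0.0ms=0b +1343.284ms=3/2b
2) 1343.284ms=3/2b +1343.284ms=3/2b
3) 2686.567ms=3b +2686.567ms=3b
4) 5373.134ms=6b +1074.627ms=6/5b
5) 6447.761ms=36/5b +2149.254ms=12/5b
6) 8597.015ms=48/5b +1074.627ms=6/5b
7) 9671.642ms=54/5b +1074.627ms=6/5b
8) 10746.269ms=12b +1343.284ms=3/2b
9) 12089.552ms=27/2b +2686.567ms=3b
10) 14776.119ms=33/2b +1343.284ms=3/2b
Σ=18b of 18 (67bpm 6/8) — PASS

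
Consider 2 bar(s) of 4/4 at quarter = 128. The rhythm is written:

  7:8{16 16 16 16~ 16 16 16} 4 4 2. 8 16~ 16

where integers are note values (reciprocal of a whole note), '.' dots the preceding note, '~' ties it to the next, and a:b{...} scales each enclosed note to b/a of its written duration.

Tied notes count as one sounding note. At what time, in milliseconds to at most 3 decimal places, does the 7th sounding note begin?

note 7 onset = 2b = 937.5ms

1. 0.0ms @ 0 + 133.929ms (2/7)
2. 133.929ms @ 2/7 + 133.929ms (2/7)
3. 267.857ms @ 4/7 + 133.929ms (2/7)
4. 401.786ms @ 6/7 + 267.857ms (4/7)
5. 669.643ms @ 10/7 + 133.929ms (2/7)
6. 803.571ms @ 12/7 + 133.929ms (2/7)
7. 937.5ms @ 2 + 468.75ms (1)
8. 1406.25ms @ 3 + 468.75ms (1)
9. 1875.0ms @ 4 + 1406.25ms (3)
10. 3281.25ms @ 7 + 234.375ms (1/2)
11. 3515.625ms @ 15/2 + 234.375ms (1/2)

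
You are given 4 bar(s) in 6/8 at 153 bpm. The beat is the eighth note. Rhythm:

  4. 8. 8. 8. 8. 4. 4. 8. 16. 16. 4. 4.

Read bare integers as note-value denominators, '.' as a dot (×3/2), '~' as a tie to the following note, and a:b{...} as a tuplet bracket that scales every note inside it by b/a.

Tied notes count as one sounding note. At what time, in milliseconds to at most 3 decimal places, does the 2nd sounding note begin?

note 2 onset = 3b = 1176.471ms

1. 0.0ms @ 0 + 1176.471ms (3)
2. 1176.471ms @ 3 + 588.235ms (3/2)
3. 1764.706ms @ 9/2 + 588.235ms (3/2)
4. 2352.941ms @ 6 + 588.235ms (3/2)
5. 2941.176ms @ 15/2 + 588.235ms (3/2)
6. 3529.412ms @ 9 + 1176.471ms (3)
7. 4705.882ms @ 12 + 1176.471ms (3)
8. 5882.353ms @ 15 + 588.235ms (3/2)
9. 6470.588ms @ 33/2 + 294.118ms (3/4)
10. 6764.706ms @ 69/4 + 294.118ms (3/4)
11. 7058.824ms @ 18 + 1176.471ms (3)
12. 8235.294ms @ 21 + 1176.471ms (3)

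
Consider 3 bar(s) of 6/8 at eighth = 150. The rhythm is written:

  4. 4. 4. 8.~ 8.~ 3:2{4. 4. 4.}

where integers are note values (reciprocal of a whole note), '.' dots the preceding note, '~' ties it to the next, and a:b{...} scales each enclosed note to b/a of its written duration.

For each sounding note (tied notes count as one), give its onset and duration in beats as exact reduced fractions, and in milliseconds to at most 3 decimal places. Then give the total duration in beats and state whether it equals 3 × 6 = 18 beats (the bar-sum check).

1) 0.0ms=0b +1200.0ms=3b
2) 1200.0ms=3b +1200.0ms=3b
3) 2400.0ms=6b +1200.0ms=3b
4) 3600.0ms=9b +2000.0ms=5b
5) 5600.0ms=14b +800.0ms=2b
6) 6400.0ms=16b +800.0ms=2b
Σ=18b of 18 (150bpm 6/8) — PASS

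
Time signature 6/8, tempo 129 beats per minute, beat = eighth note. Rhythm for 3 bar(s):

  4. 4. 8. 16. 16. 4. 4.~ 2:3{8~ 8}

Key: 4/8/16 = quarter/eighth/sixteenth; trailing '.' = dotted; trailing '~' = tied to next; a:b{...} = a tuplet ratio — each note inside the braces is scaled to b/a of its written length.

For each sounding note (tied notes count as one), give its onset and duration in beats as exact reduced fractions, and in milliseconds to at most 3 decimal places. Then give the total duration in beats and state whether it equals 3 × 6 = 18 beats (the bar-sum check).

1) 0.0ms=0b +1395.349ms=3b
2) 1395.349ms=3b +1395.349ms=3b
3) 2790.698ms=6b +697.674ms=3/2b
4) 3488.372ms=15/2b +348.837ms=3/4b
5) 3837.209ms=33/4b +348.837ms=3/4b
6) 4186.047ms=9b +1395.349ms=3b
7) 5581.395ms=12b +2790.698ms=6b
Σ=18b of 18 (129bpm 6/8) — PASS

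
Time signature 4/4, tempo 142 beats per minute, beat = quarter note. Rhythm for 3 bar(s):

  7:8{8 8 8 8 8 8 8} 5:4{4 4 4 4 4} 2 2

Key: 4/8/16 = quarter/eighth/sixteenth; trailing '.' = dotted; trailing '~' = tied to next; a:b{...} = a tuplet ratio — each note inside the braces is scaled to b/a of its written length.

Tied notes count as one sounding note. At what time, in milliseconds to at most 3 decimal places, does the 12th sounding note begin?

note 12 onset = 36/5b = 3042.254ms

1. 0.0ms @ 0 + 241.449ms (4/7)
2. 241.449ms @ 4/7 + 241.449ms (4/7)
3. 482.897ms @ 8/7 + 241.449ms (4/7)
4. 724.346ms @ 12/7 + 241.449ms (4/7)
5. 965.795ms @ 16/7 + 241.449ms (4/7)
6. 1207.243ms @ 20/7 + 241.449ms (4/7)
7. 1448.692ms @ 24/7 + 241.449ms (4/7)
8. 1690.141ms @ 4 + 338.028ms (4/5)
9. 2028.169ms @ 24/5 + 338.028ms (4/5)
10. 2366.197ms @ 28/5 + 338.028ms (4/5)
11. 2704.225ms @ 32/5 + 338.028ms (4/5)
12. 3042.254ms @ 36/5 + 338.028ms (4/5)
13. 3380.282ms @ 8 + 845.07ms (2)
14. 4225.352ms @ 10 + 845.07ms (2)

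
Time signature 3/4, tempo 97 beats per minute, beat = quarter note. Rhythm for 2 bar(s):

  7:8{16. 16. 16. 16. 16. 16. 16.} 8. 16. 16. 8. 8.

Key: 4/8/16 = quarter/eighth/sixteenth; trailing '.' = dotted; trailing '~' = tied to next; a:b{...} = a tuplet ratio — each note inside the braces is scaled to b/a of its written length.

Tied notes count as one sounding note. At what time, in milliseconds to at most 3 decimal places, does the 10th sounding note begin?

1. 0.0ms @ 0 + 265.096ms (3/7)
2. 265.096ms @ 3/7 + 265.096ms (3/7)
3. 530.191ms @ 6/7 + 265.096ms (3/7)
4. 795.287ms @ 9/7 + 265.096ms (3/7)
5. 1060.383ms @ 12/7 + 265.096ms (3/7)
6. 1325.479ms @ 15/7 + 265.096ms (3/7)
7. 1590.574ms @ 18/7 + 265.096ms (3/7)
8. 1855.67ms @ 3 + 463.918ms (3/4)
9. 2319.588ms @ 15/4 + 231.959ms (3/8)
10. 2551.546ms @ 33/8 + 231.959ms (3/8)
11. 2783.505ms @ 9/2 + 463.918ms (3/4)
12. 3247.423ms @ 21/4 + 463.918ms (3/4)

note 10 onset = 33/8b = 2551.546ms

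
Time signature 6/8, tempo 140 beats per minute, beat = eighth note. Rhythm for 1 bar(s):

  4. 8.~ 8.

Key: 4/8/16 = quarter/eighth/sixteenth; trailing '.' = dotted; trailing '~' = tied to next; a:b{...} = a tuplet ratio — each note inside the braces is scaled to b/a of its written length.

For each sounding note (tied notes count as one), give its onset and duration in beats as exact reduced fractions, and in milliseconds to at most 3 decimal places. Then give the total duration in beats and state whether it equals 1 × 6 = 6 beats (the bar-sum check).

1) 0.0ms=0b +1285.714ms=3b
2) 1285.714ms=3b +1285.714ms=3b
Σ=6b of 6 (140bpm 6/8) — PASS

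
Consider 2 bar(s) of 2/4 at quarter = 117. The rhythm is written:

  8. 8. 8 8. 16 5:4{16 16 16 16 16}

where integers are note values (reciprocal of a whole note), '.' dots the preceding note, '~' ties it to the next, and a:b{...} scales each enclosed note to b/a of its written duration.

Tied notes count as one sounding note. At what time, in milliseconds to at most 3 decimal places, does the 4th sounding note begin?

note 4 onset = 2b = 1025.641ms

1. 0.0ms @ 0 + 384.615ms (3/4)
2. 384.615ms @ 3/4 + 384.615ms (3/4)
3. 769.231ms @ 3/2 + 256.41ms (1/2)
4. 1025.641ms @ 2 + 384.615ms (3/4)
5. 1410.256ms @ 11/4 + 128.205ms (1/4)
6. 1538.462ms @ 3 + 102.564ms (1/5)
7. 1641.026ms @ 16/5 + 102.564ms (1/5)
8. 1743.59ms @ 17/5 + 102.564ms (1/5)
9. 1846.154ms @ 18/5 + 102.564ms (1/5)
10. 1948.718ms @ 19/5 + 102.564ms (1/5)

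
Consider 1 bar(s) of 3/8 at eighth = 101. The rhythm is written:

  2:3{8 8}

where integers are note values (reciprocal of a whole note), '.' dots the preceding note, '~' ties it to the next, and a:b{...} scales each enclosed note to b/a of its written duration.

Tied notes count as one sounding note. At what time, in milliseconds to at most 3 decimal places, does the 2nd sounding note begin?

1. 0.0ms @ 0 + 891.089ms (3/2)
2. 891.089ms @ 3/2 + 891.089ms (3/2)

note 2 onset = 3/2b = 891.089ms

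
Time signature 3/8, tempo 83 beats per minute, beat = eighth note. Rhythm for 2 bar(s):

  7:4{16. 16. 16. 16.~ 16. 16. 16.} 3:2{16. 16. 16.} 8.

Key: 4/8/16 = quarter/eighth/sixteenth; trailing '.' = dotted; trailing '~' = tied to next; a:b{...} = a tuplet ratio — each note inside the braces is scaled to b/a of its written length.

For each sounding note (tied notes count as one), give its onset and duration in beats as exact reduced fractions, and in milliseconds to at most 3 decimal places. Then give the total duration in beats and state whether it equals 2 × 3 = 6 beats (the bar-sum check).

1) 0.0ms=0b +309.811ms=3/7b
2) 309.811ms=3/7b +309.811ms=3/7b
3) 619.621ms=6/7b +309.811ms=3/7b
4) 929.432ms=9/7b +619.621ms=6/7b
5) 1549.053ms=15/7b +309.811ms=3/7b
6) 1858.864ms=18/7b +309.811ms=3/7b
7) 2168.675ms=3b +361.446ms=1/2b
8) 2530.12ms=7/2b +361.446ms=1/2b
9) 2891.566ms=4b +361.446ms=1/2b
10) 3253.012ms=9/2b +1084.337ms=3/2b
Σ=6b of 6 (83bpm 3/8) — PASS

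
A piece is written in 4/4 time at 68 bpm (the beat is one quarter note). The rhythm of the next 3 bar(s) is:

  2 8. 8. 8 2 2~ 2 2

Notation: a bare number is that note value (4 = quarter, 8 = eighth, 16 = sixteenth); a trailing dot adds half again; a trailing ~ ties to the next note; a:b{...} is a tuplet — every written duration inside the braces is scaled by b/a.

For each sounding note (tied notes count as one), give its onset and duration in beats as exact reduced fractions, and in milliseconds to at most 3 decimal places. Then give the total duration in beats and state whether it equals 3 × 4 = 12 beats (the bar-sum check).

1) 0.0ms=0b +1764.706ms=2b
2) 1764.706ms=2b +661.765ms=3/4b
3) 2426.471ms=11/4b +661.765ms=3/4b
4) 3088.235ms=7/2b +441.176ms=1/2b
5) 3529.412ms=4b +1764.706ms=2b
6) 5294.118ms=6b +3529.412ms=4b
7) 8823.529ms=10b +1764.706ms=2b
Σ=12b of 12 (68bpm 4/4) — PASS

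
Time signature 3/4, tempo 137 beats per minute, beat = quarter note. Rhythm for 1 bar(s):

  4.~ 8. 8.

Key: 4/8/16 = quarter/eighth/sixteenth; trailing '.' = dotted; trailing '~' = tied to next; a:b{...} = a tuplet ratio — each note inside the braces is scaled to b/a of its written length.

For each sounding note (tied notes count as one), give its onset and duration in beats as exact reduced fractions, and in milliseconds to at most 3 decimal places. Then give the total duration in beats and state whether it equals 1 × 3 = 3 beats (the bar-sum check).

1) 0.0ms=0b +985.401ms=9/4b
2) 985.401ms=9/4b +328.467ms=3/4b
Σ=3b of 3 (137bpm 3/4) — PASS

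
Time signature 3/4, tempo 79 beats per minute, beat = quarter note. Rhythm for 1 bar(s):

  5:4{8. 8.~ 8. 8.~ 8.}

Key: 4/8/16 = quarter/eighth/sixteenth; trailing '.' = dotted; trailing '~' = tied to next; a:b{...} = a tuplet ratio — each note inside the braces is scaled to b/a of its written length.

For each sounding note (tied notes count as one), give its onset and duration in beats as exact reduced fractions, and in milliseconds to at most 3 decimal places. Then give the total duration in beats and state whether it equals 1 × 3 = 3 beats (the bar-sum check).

1) 0.0ms=0b +455.696ms=3/5b
2) 455.696ms=3/5b +911.392ms=6/5b
3) 1367.089ms=9/5b +911.392ms=6/5b
Σ=3b of 3 (79bpm 3/4) — PASS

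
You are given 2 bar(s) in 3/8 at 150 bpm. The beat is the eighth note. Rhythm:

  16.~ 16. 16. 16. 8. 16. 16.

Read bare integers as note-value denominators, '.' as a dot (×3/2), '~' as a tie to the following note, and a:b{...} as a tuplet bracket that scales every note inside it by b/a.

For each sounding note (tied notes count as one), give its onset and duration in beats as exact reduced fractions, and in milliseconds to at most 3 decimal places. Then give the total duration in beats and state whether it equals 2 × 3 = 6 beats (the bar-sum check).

1) 0.0ms=0b +600.0ms=3/2b
2) 600.0ms=3/2b +300.0ms=3/4b
3) 900.0ms=9/4b +300.0ms=3/4b
4) 1200.0ms=3b +600.0ms=3/2b
5) 1800.0ms=9/2b +300.0ms=3/4b
6) 2100.0ms=21/4b +300.0ms=3/4b
Σ=6b of 6 (150bpm 3/8) — PASS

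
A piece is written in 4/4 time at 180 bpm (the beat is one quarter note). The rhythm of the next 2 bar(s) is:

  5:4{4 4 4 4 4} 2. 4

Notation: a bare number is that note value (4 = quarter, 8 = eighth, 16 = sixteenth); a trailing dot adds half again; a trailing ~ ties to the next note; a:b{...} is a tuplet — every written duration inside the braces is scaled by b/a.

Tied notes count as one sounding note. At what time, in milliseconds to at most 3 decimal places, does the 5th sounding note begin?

note 5 onset = 16/5b = 1066.667ms

1. 0.0ms @ 0 + 266.667ms (4/5)
2. 266.667ms @ 4/5 + 266.667ms (4/5)
3. 533.333ms @ 8/5 + 266.667ms (4/5)
4. 800.0ms @ 12/5 + 266.667ms (4/5)
5. 1066.667ms @ 16/5 + 266.667ms (4/5)
6. 1333.333ms @ 4 + 1000.0ms (3)
7. 2333.333ms @ 7 + 333.333ms (1)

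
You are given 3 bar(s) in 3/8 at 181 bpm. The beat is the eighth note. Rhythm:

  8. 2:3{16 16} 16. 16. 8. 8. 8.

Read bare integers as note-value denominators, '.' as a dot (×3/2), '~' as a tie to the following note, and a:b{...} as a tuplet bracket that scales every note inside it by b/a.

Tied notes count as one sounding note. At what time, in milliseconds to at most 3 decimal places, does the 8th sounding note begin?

1. 0.0ms @ 0 + 497.238ms (3/2)
2. 497.238ms @ 3/2 + 248.619ms (3/4)
3. 745.856ms @ 9/4 + 248.619ms (3/4)
4. 994.475ms @ 3 + 248.619ms (3/4)
5. 1243.094ms @ 15/4 + 248.619ms (3/4)
6. 1491.713ms @ 9/2 + 497.238ms (3/2)
7. 1988.95ms @ 6 + 497.238ms (3/2)
8. 2486.188ms @ 15/2 + 497.238ms (3/2)

note 8 onset = 15/2b = 2486.188ms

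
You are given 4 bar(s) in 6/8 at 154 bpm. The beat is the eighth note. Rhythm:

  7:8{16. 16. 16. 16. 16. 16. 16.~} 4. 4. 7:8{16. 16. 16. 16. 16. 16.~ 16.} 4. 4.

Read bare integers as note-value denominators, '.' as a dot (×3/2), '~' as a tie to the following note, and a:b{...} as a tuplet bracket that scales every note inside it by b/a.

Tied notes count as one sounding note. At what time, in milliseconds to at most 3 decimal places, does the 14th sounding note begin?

1. 0.0ms @ 0 + 333.952ms (6/7)
2. 333.952ms @ 6/7 + 333.952ms (6/7)
3. 667.904ms @ 12/7 + 333.952ms (6/7)
4. 1001.855ms @ 18/7 + 333.952ms (6/7)
5. 1335.807ms @ 24/7 + 333.952ms (6/7)
6. 1669.759ms @ 30/7 + 333.952ms (6/7)
7. 2003.711ms @ 36/7 + 1502.783ms (27/7)
8. 3506.494ms @ 9 + 1168.831ms (3)
9. 4675.325ms @ 12 + 333.952ms (6/7)
10. 5009.276ms @ 90/7 + 333.952ms (6/7)
11. 5343.228ms @ 96/7 + 333.952ms (6/7)
12. 5677.18ms @ 102/7 + 333.952ms (6/7)
13. 6011.132ms @ 108/7 + 333.952ms (6/7)
14. 6345.083ms @ 114/7 + 667.904ms (12/7)
15. 7012.987ms @ 18 + 1168.831ms (3)
16. 8181.818ms @ 21 + 1168.831ms (3)

note 14 onset = 114/7b = 6345.083ms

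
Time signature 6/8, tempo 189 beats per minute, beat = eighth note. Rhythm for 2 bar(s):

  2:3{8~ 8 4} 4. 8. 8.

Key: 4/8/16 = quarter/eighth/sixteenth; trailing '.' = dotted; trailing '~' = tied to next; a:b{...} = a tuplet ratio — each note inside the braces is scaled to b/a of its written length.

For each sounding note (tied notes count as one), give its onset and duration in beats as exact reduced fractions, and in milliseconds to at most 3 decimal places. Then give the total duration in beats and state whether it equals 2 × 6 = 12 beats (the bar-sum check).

1) 0.0ms=0b +952.381ms=3b
2) 952.381ms=3b +952.381ms=3b
3) 1904.762ms=6b +952.381ms=3b
4) 2857.143ms=9b +476.19ms=3/2b
5) 3333.333ms=21/2b +476.19ms=3/2b
Σ=12b of 12 (189bpm 6/8) — PASS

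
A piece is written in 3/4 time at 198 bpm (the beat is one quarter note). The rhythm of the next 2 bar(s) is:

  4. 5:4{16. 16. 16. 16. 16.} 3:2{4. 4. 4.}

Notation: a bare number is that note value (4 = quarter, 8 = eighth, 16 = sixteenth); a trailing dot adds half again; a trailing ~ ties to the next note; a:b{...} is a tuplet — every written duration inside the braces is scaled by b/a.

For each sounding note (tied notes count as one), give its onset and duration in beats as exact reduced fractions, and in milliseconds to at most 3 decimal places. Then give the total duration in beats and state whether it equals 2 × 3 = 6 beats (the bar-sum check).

1) 0.0ms=0b +454.545ms=3/2b
2) 454.545ms=3/2b +90.909ms=3/10b
3) 545.455ms=9/5b +90.909ms=3/10b
4) 636.364ms=21/10b +90.909ms=3/10b
5) 727.273ms=12/5b +90.909ms=3/10b
6) 818.182ms=27/10b +90.909ms=3/10b
7) 909.091ms=3b +303.03ms=1b
8) 1212.121ms=4b +303.03ms=1b
9) 1515.152ms=5b +303.03ms=1b
Σ=6b of 6 (198bpm 3/4) — PASS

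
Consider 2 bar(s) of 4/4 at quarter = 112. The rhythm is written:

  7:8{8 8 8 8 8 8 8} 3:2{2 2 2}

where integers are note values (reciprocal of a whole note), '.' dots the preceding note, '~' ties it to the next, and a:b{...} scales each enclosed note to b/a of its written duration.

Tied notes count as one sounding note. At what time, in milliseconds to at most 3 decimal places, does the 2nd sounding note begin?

note 2 onset = 4/7b = 306.122ms

1. 0.0ms @ 0 + 306.122ms (4/7)
2. 306.122ms @ 4/7 + 306.122ms (4/7)
3. 612.245ms @ 8/7 + 306.122ms (4/7)
4. 918.367ms @ 12/7 + 306.122ms (4/7)
5. 1224.49ms @ 16/7 + 306.122ms (4/7)
6. 1530.612ms @ 20/7 + 306.122ms (4/7)
7. 1836.735ms @ 24/7 + 306.122ms (4/7)
8. 2142.857ms @ 4 + 714.286ms (4/3)
9. 2857.143ms @ 16/3 + 714.286ms (4/3)
10. 3571.429ms @ 20/3 + 714.286ms (4/3)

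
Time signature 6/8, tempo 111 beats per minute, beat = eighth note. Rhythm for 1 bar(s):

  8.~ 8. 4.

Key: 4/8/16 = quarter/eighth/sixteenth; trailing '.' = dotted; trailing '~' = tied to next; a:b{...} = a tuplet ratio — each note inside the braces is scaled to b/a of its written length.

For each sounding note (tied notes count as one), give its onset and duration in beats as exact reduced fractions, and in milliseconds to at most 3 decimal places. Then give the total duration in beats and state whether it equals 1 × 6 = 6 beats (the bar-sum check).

1) 0.0ms=0b +1621.622ms=3b
2) 1621.622ms=3b +1621.622ms=3b
Σ=6b of 6 (111bpm 6/8) — PASS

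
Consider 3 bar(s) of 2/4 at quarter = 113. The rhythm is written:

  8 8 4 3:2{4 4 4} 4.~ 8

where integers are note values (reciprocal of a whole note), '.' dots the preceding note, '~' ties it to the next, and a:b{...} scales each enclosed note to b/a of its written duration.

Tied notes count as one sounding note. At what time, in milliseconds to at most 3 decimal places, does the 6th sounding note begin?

note 6 onset = 10/3b = 1769.912ms

1. 0.0ms @ 0 + 265.487ms (1/2)
2. 265.487ms @ 1/2 + 265.487ms (1/2)
3. 530.973ms @ 1 + 530.973ms (1)
4. 1061.947ms @ 2 + 353.982ms (2/3)
5. 1415.929ms @ 8/3 + 353.982ms (2/3)
6. 1769.912ms @ 10/3 + 353.982ms (2/3)
7. 2123.894ms @ 4 + 1061.947ms (2)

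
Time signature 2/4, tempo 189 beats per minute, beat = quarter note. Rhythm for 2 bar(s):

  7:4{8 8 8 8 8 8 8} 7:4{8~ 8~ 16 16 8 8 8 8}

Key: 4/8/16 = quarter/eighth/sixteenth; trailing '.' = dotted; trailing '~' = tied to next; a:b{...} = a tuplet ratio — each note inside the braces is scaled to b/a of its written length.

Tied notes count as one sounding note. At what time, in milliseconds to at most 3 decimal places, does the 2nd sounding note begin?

1. 0.0ms @ 0 + 90.703ms (2/7)
2. 90.703ms @ 2/7 + 90.703ms (2/7)
3. 181.406ms @ 4/7 + 90.703ms (2/7)
4. 272.109ms @ 6/7 + 90.703ms (2/7)
5. 362.812ms @ 8/7 + 90.703ms (2/7)
6. 453.515ms @ 10/7 + 90.703ms (2/7)
7. 544.218ms @ 12/7 + 90.703ms (2/7)
8. 634.921ms @ 2 + 226.757ms (5/7)
9. 861.678ms @ 19/7 + 45.351ms (1/7)
10. 907.029ms @ 20/7 + 90.703ms (2/7)
11. 997.732ms @ 22/7 + 90.703ms (2/7)
12. 1088.435ms @ 24/7 + 90.703ms (2/7)
13. 1179.138ms @ 26/7 + 90.703ms (2/7)

note 2 onset = 2/7b = 90.703ms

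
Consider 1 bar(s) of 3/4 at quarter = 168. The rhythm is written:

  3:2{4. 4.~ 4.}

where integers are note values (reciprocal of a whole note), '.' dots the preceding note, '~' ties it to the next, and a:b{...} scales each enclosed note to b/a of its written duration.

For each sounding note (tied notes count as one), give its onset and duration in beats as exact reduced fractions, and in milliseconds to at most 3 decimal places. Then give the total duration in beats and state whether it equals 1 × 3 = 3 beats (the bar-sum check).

1) 0.0ms=0b +357.143ms=1b
2) 357.143ms=1b +714.286ms=2b
Σ=3b of 3 (168bpm 3/4) — PASS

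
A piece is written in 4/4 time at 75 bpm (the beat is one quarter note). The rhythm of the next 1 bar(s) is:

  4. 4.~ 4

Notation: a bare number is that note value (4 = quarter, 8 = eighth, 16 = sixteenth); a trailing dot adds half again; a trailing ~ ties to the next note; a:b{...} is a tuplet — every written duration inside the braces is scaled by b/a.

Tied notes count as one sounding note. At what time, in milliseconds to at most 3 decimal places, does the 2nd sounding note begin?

note 2 onset = 3/2b = 1200.0ms

1. 0.0ms @ 0 + 1200.0ms (3/2)
2. 1200.0ms @ 3/2 + 2000.0ms (5/2)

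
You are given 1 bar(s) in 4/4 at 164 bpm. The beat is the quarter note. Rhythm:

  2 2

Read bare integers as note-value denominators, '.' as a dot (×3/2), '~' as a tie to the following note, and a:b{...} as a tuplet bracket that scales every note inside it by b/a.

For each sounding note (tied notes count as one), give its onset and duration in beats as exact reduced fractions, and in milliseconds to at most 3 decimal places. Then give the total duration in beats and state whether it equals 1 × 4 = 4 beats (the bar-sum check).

1) 0.0ms=0b +731.707ms=2b
2) 731.707ms=2b +731.707ms=2b
Σ=4b of 4 (164bpm 4/4) — PASS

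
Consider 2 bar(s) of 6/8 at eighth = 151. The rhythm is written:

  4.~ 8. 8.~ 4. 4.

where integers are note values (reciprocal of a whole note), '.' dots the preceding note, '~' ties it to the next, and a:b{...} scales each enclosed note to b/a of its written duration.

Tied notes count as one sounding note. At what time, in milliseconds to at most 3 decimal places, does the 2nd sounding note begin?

1. 0.0ms @ 0 + 1788.079ms (9/2)
2. 1788.079ms @ 9/2 + 1788.079ms (9/2)
3. 3576.159ms @ 9 + 1192.053ms (3)

note 2 onset = 9/2b = 1788.079ms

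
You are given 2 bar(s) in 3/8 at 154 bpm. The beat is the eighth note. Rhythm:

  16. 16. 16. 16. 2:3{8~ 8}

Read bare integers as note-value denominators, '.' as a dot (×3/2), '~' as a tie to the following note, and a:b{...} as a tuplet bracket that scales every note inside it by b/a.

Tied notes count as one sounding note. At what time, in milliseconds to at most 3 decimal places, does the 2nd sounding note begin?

note 2 onset = 3/4b = 292.208ms

1. 0.0ms @ 0 + 292.208ms (3/4)
2. 292.208ms @ 3/4 + 292.208ms (3/4)
3. 584.416ms @ 3/2 + 292.208ms (3/4)
4. 876.623ms @ 9/4 + 292.208ms (3/4)
5. 1168.831ms @ 3 + 1168.831ms (3)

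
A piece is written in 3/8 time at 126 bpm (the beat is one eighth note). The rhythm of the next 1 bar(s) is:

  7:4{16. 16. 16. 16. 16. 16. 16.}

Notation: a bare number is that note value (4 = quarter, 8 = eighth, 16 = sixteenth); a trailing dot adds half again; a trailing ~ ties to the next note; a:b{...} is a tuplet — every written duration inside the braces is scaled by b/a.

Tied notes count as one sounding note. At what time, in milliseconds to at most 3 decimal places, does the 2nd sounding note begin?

note 2 onset = 3/7b = 204.082ms

1. 0.0ms @ 0 + 204.082ms (3/7)
2. 204.082ms @ 3/7 + 204.082ms (3/7)
3. 408.163ms @ 6/7 + 204.082ms (3/7)
4. 612.245ms @ 9/7 + 204.082ms (3/7)
5. 816.327ms @ 12/7 + 204.082ms (3/7)
6. 1020.408ms @ 15/7 + 204.082ms (3/7)
7. 1224.49ms @ 18/7 + 204.082ms (3/7)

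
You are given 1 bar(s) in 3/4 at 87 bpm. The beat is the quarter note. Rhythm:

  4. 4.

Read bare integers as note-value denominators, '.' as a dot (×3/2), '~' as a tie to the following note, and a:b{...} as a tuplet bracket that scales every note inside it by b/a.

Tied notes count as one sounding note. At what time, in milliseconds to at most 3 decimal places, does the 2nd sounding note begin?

1. 0.0ms @ 0 + 1034.483ms (3/2)
2. 1034.483ms @ 3/2 + 1034.483ms (3/2)

note 2 onset = 3/2b = 1034.483ms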